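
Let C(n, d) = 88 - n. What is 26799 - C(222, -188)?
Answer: 26933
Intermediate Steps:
26799 - C(222, -188) = 26799 - (88 - 1*222) = 26799 - (88 - 222) = 26799 - 1*(-134) = 26799 + 134 = 26933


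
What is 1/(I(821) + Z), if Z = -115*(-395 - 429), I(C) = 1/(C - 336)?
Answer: 485/45958601 ≈ 1.0553e-5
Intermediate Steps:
I(C) = 1/(-336 + C)
Z = 94760 (Z = -115*(-824) = 94760)
1/(I(821) + Z) = 1/(1/(-336 + 821) + 94760) = 1/(1/485 + 94760) = 1/(45958601/485) = 485/45958601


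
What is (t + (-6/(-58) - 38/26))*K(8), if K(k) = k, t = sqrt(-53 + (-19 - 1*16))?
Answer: -4096/377 + 16*I*sqrt(22) ≈ -10.865 + 75.047*I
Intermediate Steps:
t = 2*I*sqrt(22) (t = sqrt(-53 + (-19 - 16)) = sqrt(-53 - 35) = sqrt(-88) = 2*I*sqrt(22) ≈ 9.3808*I)
(t + (-6/(-58) - 38/26))*K(8) = (2*I*sqrt(22) + (-6/(-58) - 38/26))*8 = (2*I*sqrt(22) + (-6*(-1/58) - 38*1/26))*8 = (2*I*sqrt(22) + (3/29 - 19/13))*8 = (2*I*sqrt(22) - 512/377)*8 = (-512/377 + 2*I*sqrt(22))*8 = -4096/377 + 16*I*sqrt(22)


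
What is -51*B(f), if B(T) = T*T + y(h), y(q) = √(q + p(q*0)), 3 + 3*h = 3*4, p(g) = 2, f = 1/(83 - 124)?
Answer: -51/1681 - 51*√5 ≈ -114.07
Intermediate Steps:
f = -1/41 (f = 1/(-41) = -1/41 ≈ -0.024390)
h = 3 (h = -1 + (3*4)/3 = -1 + (⅓)*12 = -1 + 4 = 3)
y(q) = √(2 + q) (y(q) = √(q + 2) = √(2 + q))
B(T) = √5 + T² (B(T) = T*T + √(2 + 3) = T² + √5 = √5 + T²)
-51*B(f) = -51*(√5 + (-1/41)²) = -51*(√5 + 1/1681) = -51*(1/1681 + √5) = -51/1681 - 51*√5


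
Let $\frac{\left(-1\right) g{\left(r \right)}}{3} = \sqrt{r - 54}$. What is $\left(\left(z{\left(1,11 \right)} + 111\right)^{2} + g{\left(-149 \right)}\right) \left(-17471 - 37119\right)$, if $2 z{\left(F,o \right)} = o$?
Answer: $- \frac{1481818255}{2} + 163770 i \sqrt{203} \approx -7.4091 \cdot 10^{8} + 2.3334 \cdot 10^{6} i$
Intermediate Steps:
$z{\left(F,o \right)} = \frac{o}{2}$
$g{\left(r \right)} = - 3 \sqrt{-54 + r}$ ($g{\left(r \right)} = - 3 \sqrt{r - 54} = - 3 \sqrt{-54 + r}$)
$\left(\left(z{\left(1,11 \right)} + 111\right)^{2} + g{\left(-149 \right)}\right) \left(-17471 - 37119\right) = \left(\left(\frac{1}{2} \cdot 11 + 111\right)^{2} - 3 \sqrt{-54 - 149}\right) \left(-17471 - 37119\right) = \left(\left(\frac{11}{2} + 111\right)^{2} - 3 \sqrt{-203}\right) \left(-54590\right) = \left(\left(\frac{233}{2}\right)^{2} - 3 i \sqrt{203}\right) \left(-54590\right) = \left(\frac{54289}{4} - 3 i \sqrt{203}\right) \left(-54590\right) = - \frac{1481818255}{2} + 163770 i \sqrt{203}$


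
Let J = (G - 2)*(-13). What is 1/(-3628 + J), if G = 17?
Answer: -1/3823 ≈ -0.00026157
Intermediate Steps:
J = -195 (J = (17 - 2)*(-13) = 15*(-13) = -195)
1/(-3628 + J) = 1/(-3628 - 195) = 1/(-3823) = -1/3823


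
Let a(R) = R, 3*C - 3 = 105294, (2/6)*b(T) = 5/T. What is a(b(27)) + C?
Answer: 315896/9 ≈ 35100.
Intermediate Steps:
b(T) = 15/T (b(T) = 3*(5/T) = 15/T)
C = 35099 (C = 1 + (1/3)*105294 = 1 + 35098 = 35099)
a(b(27)) + C = 15/27 + 35099 = 15*(1/27) + 35099 = 5/9 + 35099 = 315896/9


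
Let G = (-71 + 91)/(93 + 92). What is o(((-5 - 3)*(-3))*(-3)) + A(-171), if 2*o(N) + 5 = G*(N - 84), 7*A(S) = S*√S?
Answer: -809/74 - 513*I*√19/7 ≈ -10.932 - 319.44*I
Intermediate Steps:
G = 4/37 (G = 20/185 = 20*(1/185) = 4/37 ≈ 0.10811)
A(S) = S^(3/2)/7 (A(S) = (S*√S)/7 = S^(3/2)/7)
o(N) = -521/74 + 2*N/37 (o(N) = -5/2 + (4*(N - 84)/37)/2 = -5/2 + (4*(-84 + N)/37)/2 = -5/2 + (-336/37 + 4*N/37)/2 = -5/2 + (-168/37 + 2*N/37) = -521/74 + 2*N/37)
o(((-5 - 3)*(-3))*(-3)) + A(-171) = (-521/74 + 2*(((-5 - 3)*(-3))*(-3))/37) + (-171)^(3/2)/7 = (-521/74 + 2*(-8*(-3)*(-3))/37) + (-513*I*√19)/7 = (-521/74 + 2*(24*(-3))/37) - 513*I*√19/7 = (-521/74 + (2/37)*(-72)) - 513*I*√19/7 = (-521/74 - 144/37) - 513*I*√19/7 = -809/74 - 513*I*√19/7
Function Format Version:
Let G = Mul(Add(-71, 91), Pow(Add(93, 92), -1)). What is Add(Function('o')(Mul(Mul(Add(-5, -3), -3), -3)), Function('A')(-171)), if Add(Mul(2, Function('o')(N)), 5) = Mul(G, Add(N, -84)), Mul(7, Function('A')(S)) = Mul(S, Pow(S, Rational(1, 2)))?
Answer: Add(Rational(-809, 74), Mul(Rational(-513, 7), I, Pow(19, Rational(1, 2)))) ≈ Add(-10.932, Mul(-319.44, I))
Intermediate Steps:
G = Rational(4, 37) (G = Mul(20, Pow(185, -1)) = Mul(20, Rational(1, 185)) = Rational(4, 37) ≈ 0.10811)
Function('A')(S) = Mul(Rational(1, 7), Pow(S, Rational(3, 2))) (Function('A')(S) = Mul(Rational(1, 7), Mul(S, Pow(S, Rational(1, 2)))) = Mul(Rational(1, 7), Pow(S, Rational(3, 2))))
Function('o')(N) = Add(Rational(-521, 74), Mul(Rational(2, 37), N)) (Function('o')(N) = Add(Rational(-5, 2), Mul(Rational(1, 2), Mul(Rational(4, 37), Add(N, -84)))) = Add(Rational(-5, 2), Mul(Rational(1, 2), Mul(Rational(4, 37), Add(-84, N)))) = Add(Rational(-5, 2), Mul(Rational(1, 2), Add(Rational(-336, 37), Mul(Rational(4, 37), N)))) = Add(Rational(-5, 2), Add(Rational(-168, 37), Mul(Rational(2, 37), N))) = Add(Rational(-521, 74), Mul(Rational(2, 37), N)))
Add(Function('o')(Mul(Mul(Add(-5, -3), -3), -3)), Function('A')(-171)) = Add(Add(Rational(-521, 74), Mul(Rational(2, 37), Mul(Mul(Add(-5, -3), -3), -3))), Mul(Rational(1, 7), Pow(-171, Rational(3, 2)))) = Add(Add(Rational(-521, 74), Mul(Rational(2, 37), Mul(Mul(-8, -3), -3))), Mul(Rational(1, 7), Mul(-513, I, Pow(19, Rational(1, 2))))) = Add(Add(Rational(-521, 74), Mul(Rational(2, 37), Mul(24, -3))), Mul(Rational(-513, 7), I, Pow(19, Rational(1, 2)))) = Add(Add(Rational(-521, 74), Mul(Rational(2, 37), -72)), Mul(Rational(-513, 7), I, Pow(19, Rational(1, 2)))) = Add(Add(Rational(-521, 74), Rational(-144, 37)), Mul(Rational(-513, 7), I, Pow(19, Rational(1, 2)))) = Add(Rational(-809, 74), Mul(Rational(-513, 7), I, Pow(19, Rational(1, 2))))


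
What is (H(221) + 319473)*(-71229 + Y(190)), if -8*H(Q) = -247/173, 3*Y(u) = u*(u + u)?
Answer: -62558601417073/4152 ≈ -1.5067e+10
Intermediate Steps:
Y(u) = 2*u**2/3 (Y(u) = (u*(u + u))/3 = (u*(2*u))/3 = (2*u**2)/3 = 2*u**2/3)
H(Q) = 247/1384 (H(Q) = -(-247)/(8*173) = -1/8*(-247/173) = 247/1384)
(H(221) + 319473)*(-71229 + Y(190)) = (247/1384 + 319473)*(-71229 + (2/3)*190**2) = 442150879*(-71229 + (2/3)*36100)/1384 = 442150879*(-71229 + 72200/3)/1384 = (442150879/1384)*(-141487/3) = -62558601417073/4152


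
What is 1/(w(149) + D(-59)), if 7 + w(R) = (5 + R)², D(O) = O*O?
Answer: 1/27190 ≈ 3.6778e-5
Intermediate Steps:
D(O) = O²
w(R) = -7 + (5 + R)²
1/(w(149) + D(-59)) = 1/((-7 + (5 + 149)²) + (-59)²) = 1/((-7 + 154²) + 3481) = 1/((-7 + 23716) + 3481) = 1/(23709 + 3481) = 1/27190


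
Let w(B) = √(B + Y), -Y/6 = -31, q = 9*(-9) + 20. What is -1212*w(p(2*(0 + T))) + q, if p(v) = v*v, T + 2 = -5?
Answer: -61 - 1212*√382 ≈ -23749.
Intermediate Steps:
T = -7 (T = -2 - 5 = -7)
p(v) = v²
q = -61 (q = -81 + 20 = -61)
Y = 186 (Y = -6*(-31) = 186)
w(B) = √(186 + B) (w(B) = √(B + 186) = √(186 + B))
-1212*w(p(2*(0 + T))) + q = -1212*√(186 + (2*(0 - 7))²) - 61 = -1212*√(186 + (2*(-7))²) - 61 = -1212*√(186 + (-14)²) - 61 = -1212*√(186 + 196) - 61 = -1212*√382 - 61 = -61 - 1212*√382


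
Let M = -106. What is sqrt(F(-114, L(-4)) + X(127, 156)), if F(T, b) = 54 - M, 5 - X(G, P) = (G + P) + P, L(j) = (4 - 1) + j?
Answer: I*sqrt(274) ≈ 16.553*I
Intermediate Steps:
L(j) = 3 + j
X(G, P) = 5 - G - 2*P (X(G, P) = 5 - ((G + P) + P) = 5 - (G + 2*P) = 5 + (-G - 2*P) = 5 - G - 2*P)
F(T, b) = 160 (F(T, b) = 54 - 1*(-106) = 54 + 106 = 160)
sqrt(F(-114, L(-4)) + X(127, 156)) = sqrt(160 + (5 - 1*127 - 2*156)) = sqrt(160 + (5 - 127 - 312)) = sqrt(160 - 434) = sqrt(-274) = I*sqrt(274)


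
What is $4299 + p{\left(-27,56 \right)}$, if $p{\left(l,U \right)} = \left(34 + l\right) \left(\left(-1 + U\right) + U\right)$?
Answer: $5076$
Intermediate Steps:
$p{\left(l,U \right)} = \left(-1 + 2 U\right) \left(34 + l\right)$ ($p{\left(l,U \right)} = \left(34 + l\right) \left(-1 + 2 U\right) = \left(-1 + 2 U\right) \left(34 + l\right)$)
$4299 + p{\left(-27,56 \right)} = 4299 + \left(-34 - -27 + 68 \cdot 56 + 2 \cdot 56 \left(-27\right)\right) = 4299 + \left(-34 + 27 + 3808 - 3024\right) = 4299 + 777 = 5076$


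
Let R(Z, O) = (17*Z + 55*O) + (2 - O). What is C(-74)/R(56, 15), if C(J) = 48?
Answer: 4/147 ≈ 0.027211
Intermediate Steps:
R(Z, O) = 2 + 17*Z + 54*O
C(-74)/R(56, 15) = 48/(2 + 17*56 + 54*15) = 48/(2 + 952 + 810) = 48/1764 = 48*(1/1764) = 4/147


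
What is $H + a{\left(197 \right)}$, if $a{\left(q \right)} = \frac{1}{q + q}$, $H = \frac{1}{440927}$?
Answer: $\frac{441321}{173725238} \approx 0.0025403$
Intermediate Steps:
$H = \frac{1}{440927} \approx 2.2679 \cdot 10^{-6}$
$a{\left(q \right)} = \frac{1}{2 q}$
$H + a{\left(197 \right)} = \frac{1}{440927} + \frac{1}{2 \cdot 197} = \frac{1}{440927} + \frac{1}{2} \cdot \frac{1}{197} = \frac{1}{440927} + \frac{1}{394} = \frac{441321}{173725238}$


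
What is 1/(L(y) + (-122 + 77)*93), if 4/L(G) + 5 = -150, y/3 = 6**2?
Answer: -155/648679 ≈ -0.00023895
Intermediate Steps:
y = 108 (y = 3*6**2 = 3*36 = 108)
L(G) = -4/155 (L(G) = 4/(-5 - 150) = 4/(-155) = 4*(-1/155) = -4/155)
1/(L(y) + (-122 + 77)*93) = 1/(-4/155 + (-122 + 77)*93) = 1/(-4/155 - 45*93) = 1/(-4/155 - 4185) = 1/(-648679/155) = -155/648679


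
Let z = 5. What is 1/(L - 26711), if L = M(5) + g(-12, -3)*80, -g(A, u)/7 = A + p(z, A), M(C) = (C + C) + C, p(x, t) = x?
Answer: -1/22776 ≈ -4.3906e-5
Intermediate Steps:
M(C) = 3*C (M(C) = 2*C + C = 3*C)
g(A, u) = -35 - 7*A (g(A, u) = -7*(A + 5) = -7*(5 + A) = -35 - 7*A)
L = 3935 (L = 3*5 + (-35 - 7*(-12))*80 = 15 + (-35 + 84)*80 = 15 + 49*80 = 15 + 3920 = 3935)
1/(L - 26711) = 1/(3935 - 26711) = 1/(-22776) = -1/22776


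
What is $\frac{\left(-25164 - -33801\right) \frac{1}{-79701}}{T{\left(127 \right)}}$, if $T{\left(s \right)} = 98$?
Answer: $- \frac{2879}{2603566} \approx -0.0011058$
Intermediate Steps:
$\frac{\left(-25164 - -33801\right) \frac{1}{-79701}}{T{\left(127 \right)}} = \frac{\left(-25164 - -33801\right) \frac{1}{-79701}}{98} = \left(-25164 + 33801\right) \left(- \frac{1}{79701}\right) \frac{1}{98} = 8637 \left(- \frac{1}{79701}\right) \frac{1}{98} = \left(- \frac{2879}{26567}\right) \frac{1}{98} = - \frac{2879}{2603566}$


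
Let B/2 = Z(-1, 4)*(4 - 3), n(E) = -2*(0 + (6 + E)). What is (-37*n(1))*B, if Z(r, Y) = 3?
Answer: 3108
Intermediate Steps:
n(E) = -12 - 2*E (n(E) = -2*(6 + E) = -12 - 2*E)
B = 6 (B = 2*(3*(4 - 3)) = 2*(3*1) = 2*3 = 6)
(-37*n(1))*B = -37*(-12 - 2*1)*6 = -37*(-12 - 2)*6 = -37*(-14)*6 = 518*6 = 3108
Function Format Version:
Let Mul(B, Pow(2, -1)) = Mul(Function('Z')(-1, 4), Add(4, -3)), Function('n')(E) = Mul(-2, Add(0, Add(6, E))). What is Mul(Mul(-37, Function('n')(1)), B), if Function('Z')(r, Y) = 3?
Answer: 3108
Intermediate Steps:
Function('n')(E) = Add(-12, Mul(-2, E)) (Function('n')(E) = Mul(-2, Add(6, E)) = Add(-12, Mul(-2, E)))
B = 6 (B = Mul(2, Mul(3, Add(4, -3))) = Mul(2, Mul(3, 1)) = Mul(2, 3) = 6)
Mul(Mul(-37, Function('n')(1)), B) = Mul(Mul(-37, Add(-12, Mul(-2, 1))), 6) = Mul(Mul(-37, Add(-12, -2)), 6) = Mul(Mul(-37, -14), 6) = Mul(518, 6) = 3108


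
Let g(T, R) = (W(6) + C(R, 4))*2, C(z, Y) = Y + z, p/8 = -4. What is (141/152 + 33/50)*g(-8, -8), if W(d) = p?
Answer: -54297/475 ≈ -114.31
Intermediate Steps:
p = -32 (p = 8*(-4) = -32)
W(d) = -32
g(T, R) = -56 + 2*R (g(T, R) = (-32 + (4 + R))*2 = (-28 + R)*2 = -56 + 2*R)
(141/152 + 33/50)*g(-8, -8) = (141/152 + 33/50)*(-56 + 2*(-8)) = (141*(1/152) + 33*(1/50))*(-56 - 16) = (141/152 + 33/50)*(-72) = (6033/3800)*(-72) = -54297/475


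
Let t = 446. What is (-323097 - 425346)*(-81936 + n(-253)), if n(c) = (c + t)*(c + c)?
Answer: 134415872142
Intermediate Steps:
n(c) = 2*c*(446 + c) (n(c) = (c + 446)*(c + c) = (446 + c)*(2*c) = 2*c*(446 + c))
(-323097 - 425346)*(-81936 + n(-253)) = (-323097 - 425346)*(-81936 + 2*(-253)*(446 - 253)) = -748443*(-81936 + 2*(-253)*193) = -748443*(-81936 - 97658) = -748443*(-179594) = 134415872142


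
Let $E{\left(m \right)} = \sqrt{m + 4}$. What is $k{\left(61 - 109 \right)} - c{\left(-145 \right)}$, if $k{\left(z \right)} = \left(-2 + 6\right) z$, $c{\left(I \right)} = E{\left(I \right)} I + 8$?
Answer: $-200 + 145 i \sqrt{141} \approx -200.0 + 1721.8 i$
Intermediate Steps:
$E{\left(m \right)} = \sqrt{4 + m}$
$c{\left(I \right)} = 8 + I \sqrt{4 + I}$ ($c{\left(I \right)} = \sqrt{4 + I} I + 8 = I \sqrt{4 + I} + 8 = 8 + I \sqrt{4 + I}$)
$k{\left(z \right)} = 4 z$
$k{\left(61 - 109 \right)} - c{\left(-145 \right)} = 4 \left(61 - 109\right) - \left(8 - 145 \sqrt{4 - 145}\right) = 4 \left(61 - 109\right) - \left(8 - 145 \sqrt{-141}\right) = 4 \left(-48\right) - \left(8 - 145 i \sqrt{141}\right) = -192 - \left(8 - 145 i \sqrt{141}\right) = -200 + 145 i \sqrt{141}$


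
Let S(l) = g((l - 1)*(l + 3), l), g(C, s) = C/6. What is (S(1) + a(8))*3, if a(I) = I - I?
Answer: 0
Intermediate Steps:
g(C, s) = C/6 (g(C, s) = C*(⅙) = C/6)
S(l) = (-1 + l)*(3 + l)/6 (S(l) = ((l - 1)*(l + 3))/6 = ((-1 + l)*(3 + l))/6 = (-1 + l)*(3 + l)/6)
a(I) = 0
(S(1) + a(8))*3 = ((-½ + (⅓)*1 + (⅙)*1²) + 0)*3 = ((-½ + ⅓ + (⅙)*1) + 0)*3 = ((-½ + ⅓ + ⅙) + 0)*3 = (0 + 0)*3 = 0*3 = 0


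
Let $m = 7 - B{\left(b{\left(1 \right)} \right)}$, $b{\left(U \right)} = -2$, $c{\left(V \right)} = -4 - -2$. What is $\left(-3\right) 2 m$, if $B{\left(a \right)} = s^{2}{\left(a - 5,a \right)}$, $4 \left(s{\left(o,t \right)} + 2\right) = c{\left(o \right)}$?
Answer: $- \frac{9}{2} \approx -4.5$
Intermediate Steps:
$c{\left(V \right)} = -2$ ($c{\left(V \right)} = -4 + 2 = -2$)
$s{\left(o,t \right)} = - \frac{5}{2}$ ($s{\left(o,t \right)} = -2 + \frac{1}{4} \left(-2\right) = -2 - \frac{1}{2} = - \frac{5}{2}$)
$B{\left(a \right)} = \frac{25}{4}$ ($B{\left(a \right)} = \left(- \frac{5}{2}\right)^{2} = \frac{25}{4}$)
$m = \frac{3}{4}$ ($m = 7 - \frac{25}{4} = \frac{3}{4} \approx 0.75$)
$\left(-3\right) 2 m = \left(-3\right) 2 \cdot \frac{3}{4} = \left(-6\right) \frac{3}{4} = - \frac{9}{2}$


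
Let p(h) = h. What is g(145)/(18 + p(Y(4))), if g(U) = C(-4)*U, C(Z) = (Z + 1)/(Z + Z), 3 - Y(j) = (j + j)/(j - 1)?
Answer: 261/88 ≈ 2.9659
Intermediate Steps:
Y(j) = 3 - 2*j/(-1 + j) (Y(j) = 3 - (j + j)/(j - 1) = 3 - 2*j/(-1 + j))
C(Z) = (1 + Z)/(2*Z) (C(Z) = (1 + Z)/((2*Z)) = (1 + Z)*(1/(2*Z)) = (1 + Z)/(2*Z))
g(U) = 3*U/8 (g(U) = ((½)*(1 - 4)/(-4))*U = ((½)*(-¼)*(-3))*U = 3*U/8)
g(145)/(18 + p(Y(4))) = ((3/8)*145)/(18 + (-3 + 4)/(-1 + 4)) = 435/(8*(18 + 1/3)) = 435/(8*(18 + (⅓)*1)) = 435/(8*(18 + ⅓)) = 435/(8*(55/3)) = (435/8)*(3/55) = 261/88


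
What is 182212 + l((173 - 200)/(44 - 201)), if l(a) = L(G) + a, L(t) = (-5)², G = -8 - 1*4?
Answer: 28611236/157 ≈ 1.8224e+5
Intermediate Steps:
G = -12 (G = -8 - 4 = -12)
L(t) = 25
l(a) = 25 + a
182212 + l((173 - 200)/(44 - 201)) = 182212 + (25 + (173 - 200)/(44 - 201)) = 182212 + (25 - 27/(-157)) = 182212 + (25 - 27*(-1/157)) = 182212 + (25 + 27/157) = 182212 + 3952/157 = 28611236/157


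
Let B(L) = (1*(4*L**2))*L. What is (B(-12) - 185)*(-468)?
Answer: 3321396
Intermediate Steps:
B(L) = 4*L**3 (B(L) = (4*L**2)*L = 4*L**3)
(B(-12) - 185)*(-468) = (4*(-12)**3 - 185)*(-468) = (4*(-1728) - 185)*(-468) = (-6912 - 185)*(-468) = -7097*(-468) = 3321396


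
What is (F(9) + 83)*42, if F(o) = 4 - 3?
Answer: 3528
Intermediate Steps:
F(o) = 1
(F(9) + 83)*42 = (1 + 83)*42 = 84*42 = 3528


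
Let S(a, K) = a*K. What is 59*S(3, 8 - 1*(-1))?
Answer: 1593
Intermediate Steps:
S(a, K) = K*a
59*S(3, 8 - 1*(-1)) = 59*((8 - 1*(-1))*3) = 59*((8 + 1)*3) = 59*(9*3) = 59*27 = 1593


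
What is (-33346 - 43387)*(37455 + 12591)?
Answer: -3840179718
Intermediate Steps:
(-33346 - 43387)*(37455 + 12591) = -76733*50046 = -3840179718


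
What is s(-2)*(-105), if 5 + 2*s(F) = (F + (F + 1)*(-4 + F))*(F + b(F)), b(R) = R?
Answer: 2205/2 ≈ 1102.5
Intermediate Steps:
s(F) = -5/2 + F*(F + (1 + F)*(-4 + F)) (s(F) = -5/2 + ((F + (F + 1)*(-4 + F))*(F + F))/2 = -5/2 + ((F + (1 + F)*(-4 + F))*(2*F))/2 = -5/2 + (2*F*(F + (1 + F)*(-4 + F)))/2 = -5/2 + F*(F + (1 + F)*(-4 + F)))
s(-2)*(-105) = (-5/2 + (-2)³ - 4*(-2) - 2*(-2)²)*(-105) = (-5/2 - 8 + 8 - 2*4)*(-105) = (-5/2 - 8 + 8 - 8)*(-105) = -21/2*(-105) = 2205/2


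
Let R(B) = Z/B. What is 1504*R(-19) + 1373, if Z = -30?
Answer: 71207/19 ≈ 3747.7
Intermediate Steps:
R(B) = -30/B
1504*R(-19) + 1373 = 1504*(-30/(-19)) + 1373 = 1504*(-30*(-1/19)) + 1373 = 1504*(30/19) + 1373 = 45120/19 + 1373 = 71207/19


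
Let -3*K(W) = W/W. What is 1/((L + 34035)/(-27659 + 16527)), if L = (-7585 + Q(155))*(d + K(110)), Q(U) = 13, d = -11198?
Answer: -11132/84827815 ≈ -0.00013123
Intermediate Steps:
K(W) = -⅓ (K(W) = -W/(3*W) = -⅓*1 = -⅓)
L = 84793780 (L = (-7585 + 13)*(-11198 - ⅓) = -7572*(-33595/3) = 84793780)
1/((L + 34035)/(-27659 + 16527)) = 1/((84793780 + 34035)/(-27659 + 16527)) = 1/(84827815/(-11132)) = 1/(84827815*(-1/11132)) = 1/(-84827815/11132) = -11132/84827815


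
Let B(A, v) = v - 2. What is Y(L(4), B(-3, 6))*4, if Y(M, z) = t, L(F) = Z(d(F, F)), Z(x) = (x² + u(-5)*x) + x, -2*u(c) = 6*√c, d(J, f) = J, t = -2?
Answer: -8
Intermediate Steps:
u(c) = -3*√c
Z(x) = x + x² - 3*I*x*√5 (Z(x) = (x² + (-3*I*√5)*x) + x = (x² - 3*I*x*√5) + x = x + x² - 3*I*x*√5)
B(A, v) = -2 + v
L(F) = F*(1 + F - 3*I*√5)
Y(M, z) = -2
Y(L(4), B(-3, 6))*4 = -2*4 = -8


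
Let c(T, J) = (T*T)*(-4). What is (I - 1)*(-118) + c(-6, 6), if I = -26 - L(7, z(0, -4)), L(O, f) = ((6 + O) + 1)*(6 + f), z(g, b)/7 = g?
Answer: 12954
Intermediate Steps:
z(g, b) = 7*g
c(T, J) = -4*T² (c(T, J) = T²*(-4) = -4*T²)
L(O, f) = (6 + f)*(7 + O) (L(O, f) = (7 + O)*(6 + f) = (6 + f)*(7 + O))
I = -110 (I = -26 - (42 + 6*7 + 7*(7*0) + 7*(7*0)) = -26 - (42 + 42 + 7*0 + 7*0) = -26 - (42 + 42 + 0 + 0) = -26 - 1*84 = -26 - 84 = -110)
(I - 1)*(-118) + c(-6, 6) = (-110 - 1)*(-118) - 4*(-6)² = -111*(-118) - 4*36 = 13098 - 144 = 12954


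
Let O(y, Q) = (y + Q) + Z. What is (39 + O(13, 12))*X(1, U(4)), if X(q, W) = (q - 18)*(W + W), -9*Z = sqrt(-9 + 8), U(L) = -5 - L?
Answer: 19584 - 34*I ≈ 19584.0 - 34.0*I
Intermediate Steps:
Z = -I/9 (Z = -sqrt(-9 + 8)/9 = -I/9 ≈ -0.11111*I)
O(y, Q) = Q + y - I/9 (O(y, Q) = (y + Q) - I/9 = (Q + y) - I/9 = Q + y - I/9)
X(q, W) = 2*W*(-18 + q) (X(q, W) = (-18 + q)*(2*W) = 2*W*(-18 + q))
(39 + O(13, 12))*X(1, U(4)) = (39 + (12 + 13 - I/9))*(2*(-5 - 1*4)*(-18 + 1)) = (39 + (25 - I/9))*(2*(-5 - 4)*(-17)) = (64 - I/9)*(2*(-9)*(-17)) = (64 - I/9)*306 = 19584 - 34*I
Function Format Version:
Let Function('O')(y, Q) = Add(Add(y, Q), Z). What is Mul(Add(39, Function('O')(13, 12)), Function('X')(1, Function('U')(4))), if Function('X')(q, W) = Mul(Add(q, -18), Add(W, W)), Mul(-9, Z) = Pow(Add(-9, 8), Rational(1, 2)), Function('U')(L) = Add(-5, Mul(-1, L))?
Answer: Add(19584, Mul(-34, I)) ≈ Add(19584., Mul(-34.000, I))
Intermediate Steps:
Z = Mul(Rational(-1, 9), I) (Z = Mul(Rational(-1, 9), Pow(Add(-9, 8), Rational(1, 2))) = Mul(Rational(-1, 9), Pow(-1, Rational(1, 2))) = Mul(Rational(-1, 9), I) ≈ Mul(-0.11111, I))
Function('O')(y, Q) = Add(Q, y, Mul(Rational(-1, 9), I)) (Function('O')(y, Q) = Add(Add(y, Q), Mul(Rational(-1, 9), I)) = Add(Add(Q, y), Mul(Rational(-1, 9), I)) = Add(Q, y, Mul(Rational(-1, 9), I)))
Function('X')(q, W) = Mul(2, W, Add(-18, q)) (Function('X')(q, W) = Mul(Add(-18, q), Mul(2, W)) = Mul(2, W, Add(-18, q)))
Mul(Add(39, Function('O')(13, 12)), Function('X')(1, Function('U')(4))) = Mul(Add(39, Add(12, 13, Mul(Rational(-1, 9), I))), Mul(2, Add(-5, Mul(-1, 4)), Add(-18, 1))) = Mul(Add(39, Add(25, Mul(Rational(-1, 9), I))), Mul(2, Add(-5, -4), -17)) = Mul(Add(64, Mul(Rational(-1, 9), I)), Mul(2, -9, -17)) = Mul(Add(64, Mul(Rational(-1, 9), I)), 306) = Add(19584, Mul(-34, I))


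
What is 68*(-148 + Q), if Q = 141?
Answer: -476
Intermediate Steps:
68*(-148 + Q) = 68*(-148 + 141) = 68*(-7) = -476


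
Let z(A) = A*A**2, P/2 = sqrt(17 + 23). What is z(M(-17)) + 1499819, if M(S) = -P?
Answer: 1499819 - 640*sqrt(10) ≈ 1.4978e+6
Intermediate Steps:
P = 4*sqrt(10) (P = 2*sqrt(17 + 23) = 2*sqrt(40) = 2*(2*sqrt(10)) = 4*sqrt(10) ≈ 12.649)
M(S) = -4*sqrt(10)
z(A) = A**3
z(M(-17)) + 1499819 = (-4*sqrt(10))**3 + 1499819 = -640*sqrt(10) + 1499819 = 1499819 - 640*sqrt(10)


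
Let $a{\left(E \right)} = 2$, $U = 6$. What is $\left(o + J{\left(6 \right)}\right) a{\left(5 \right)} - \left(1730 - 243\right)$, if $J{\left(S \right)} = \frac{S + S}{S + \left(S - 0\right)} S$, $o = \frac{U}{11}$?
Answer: $- \frac{16213}{11} \approx -1473.9$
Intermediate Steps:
$o = \frac{6}{11} \approx 0.54545$
$J{\left(S \right)} = S$ ($J{\left(S \right)} = \frac{2 S}{S + \left(S + 0\right)} S = \frac{2 S}{S + S} S = \frac{2 S}{2 S} S = 2 S \frac{1}{2 S} S = 1 S = S$)
$\left(o + J{\left(6 \right)}\right) a{\left(5 \right)} - \left(1730 - 243\right) = \left(\frac{6}{11} + 6\right) 2 - \left(1730 - 243\right) = \frac{72}{11} \cdot 2 - 1487 = \frac{144}{11} - 1487 = - \frac{16213}{11}$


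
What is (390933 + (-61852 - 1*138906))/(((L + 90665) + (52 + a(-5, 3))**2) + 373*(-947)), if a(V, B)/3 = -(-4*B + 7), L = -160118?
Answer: -38035/83639 ≈ -0.45475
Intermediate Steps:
a(V, B) = -21 + 12*B (a(V, B) = 3*(-(-4*B + 7)) = 3*(-(7 - 4*B)) = 3*(-7 + 4*B) = -21 + 12*B)
(390933 + (-61852 - 1*138906))/(((L + 90665) + (52 + a(-5, 3))**2) + 373*(-947)) = (390933 + (-61852 - 1*138906))/(((-160118 + 90665) + (52 + (-21 + 12*3))**2) + 373*(-947)) = (390933 + (-61852 - 138906))/((-69453 + (52 + (-21 + 36))**2) - 353231) = (390933 - 200758)/((-69453 + (52 + 15)**2) - 353231) = 190175/((-69453 + 67**2) - 353231) = 190175/((-69453 + 4489) - 353231) = 190175/(-64964 - 353231) = 190175/(-418195) = 190175*(-1/418195) = -38035/83639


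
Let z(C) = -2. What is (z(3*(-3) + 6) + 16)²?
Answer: 196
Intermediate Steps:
(z(3*(-3) + 6) + 16)² = (-2 + 16)² = 14² = 196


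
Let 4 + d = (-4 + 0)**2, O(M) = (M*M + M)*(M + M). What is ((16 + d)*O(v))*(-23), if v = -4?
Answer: 61824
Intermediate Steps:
O(M) = 2*M*(M + M**2) (O(M) = (M**2 + M)*(2*M) = (M + M**2)*(2*M) = 2*M*(M + M**2))
d = 12 (d = -4 + (-4 + 0)**2 = -4 + (-4)**2 = -4 + 16 = 12)
((16 + d)*O(v))*(-23) = ((16 + 12)*(2*(-4)**2*(1 - 4)))*(-23) = (28*(2*16*(-3)))*(-23) = (28*(-96))*(-23) = -2688*(-23) = 61824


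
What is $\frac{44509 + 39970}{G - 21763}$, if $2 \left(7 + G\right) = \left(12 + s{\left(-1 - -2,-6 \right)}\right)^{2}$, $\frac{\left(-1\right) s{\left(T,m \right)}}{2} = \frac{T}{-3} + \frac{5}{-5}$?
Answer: $- \frac{760311}{194962} \approx -3.8998$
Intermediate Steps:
$s{\left(T,m \right)} = 2 + \frac{2 T}{3}$ ($s{\left(T,m \right)} = - 2 \left(\frac{T}{-3} + \frac{5}{-5}\right) = - 2 \left(T \left(- \frac{1}{3}\right) + 5 \left(- \frac{1}{5}\right)\right) = - 2 \left(- \frac{T}{3} - 1\right) = - 2 \left(-1 - \frac{T}{3}\right) = 2 + \frac{2 T}{3}$)
$G = \frac{905}{9}$ ($G = -7 + \frac{\left(12 + \left(2 + \frac{2 \left(-1 - -2\right)}{3}\right)\right)^{2}}{2} = -7 + \frac{\left(12 + \left(2 + \frac{2 \left(-1 + 2\right)}{3}\right)\right)^{2}}{2} = -7 + \frac{\left(12 + \left(2 + \frac{2}{3} \cdot 1\right)\right)^{2}}{2} = -7 + \frac{\left(12 + \left(2 + \frac{2}{3}\right)\right)^{2}}{2} = -7 + \frac{\left(12 + \frac{8}{3}\right)^{2}}{2} = -7 + \frac{\left(\frac{44}{3}\right)^{2}}{2} = -7 + \frac{1}{2} \cdot \frac{1936}{9} = -7 + \frac{968}{9} = \frac{905}{9} \approx 100.56$)
$\frac{44509 + 39970}{G - 21763} = \frac{44509 + 39970}{\frac{905}{9} - 21763} = \frac{84479}{- \frac{194962}{9}} = 84479 \left(- \frac{9}{194962}\right) = - \frac{760311}{194962}$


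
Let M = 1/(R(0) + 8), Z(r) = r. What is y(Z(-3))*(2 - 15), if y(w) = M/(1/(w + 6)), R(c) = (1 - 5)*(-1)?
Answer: -13/4 ≈ -3.2500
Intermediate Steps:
R(c) = 4 (R(c) = -4*(-1) = 4)
M = 1/12 (M = 1/(4 + 8) = 1/12 ≈ 0.083333)
y(w) = 1/2 + w/12 (y(w) = 1/(12*(1/(w + 6))) = 1/(12*(1/(6 + w))) = (6 + w)/12 = 1/2 + w/12)
y(Z(-3))*(2 - 15) = (1/2 + (1/12)*(-3))*(2 - 15) = (1/2 - 1/4)*(-13) = (1/4)*(-13) = -13/4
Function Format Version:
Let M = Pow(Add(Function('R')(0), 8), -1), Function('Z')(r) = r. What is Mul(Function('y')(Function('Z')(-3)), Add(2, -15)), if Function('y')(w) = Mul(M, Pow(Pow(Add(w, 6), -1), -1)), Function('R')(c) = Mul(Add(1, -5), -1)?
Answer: Rational(-13, 4) ≈ -3.2500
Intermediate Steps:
Function('R')(c) = 4 (Function('R')(c) = Mul(-4, -1) = 4)
M = Rational(1, 12) (M = Pow(Add(4, 8), -1) = Pow(12, -1) = Rational(1, 12) ≈ 0.083333)
Function('y')(w) = Add(Rational(1, 2), Mul(Rational(1, 12), w)) (Function('y')(w) = Mul(Rational(1, 12), Pow(Pow(Add(w, 6), -1), -1)) = Mul(Rational(1, 12), Pow(Pow(Add(6, w), -1), -1)) = Mul(Rational(1, 12), Add(6, w)) = Add(Rational(1, 2), Mul(Rational(1, 12), w)))
Mul(Function('y')(Function('Z')(-3)), Add(2, -15)) = Mul(Add(Rational(1, 2), Mul(Rational(1, 12), -3)), Add(2, -15)) = Mul(Add(Rational(1, 2), Rational(-1, 4)), -13) = Mul(Rational(1, 4), -13) = Rational(-13, 4)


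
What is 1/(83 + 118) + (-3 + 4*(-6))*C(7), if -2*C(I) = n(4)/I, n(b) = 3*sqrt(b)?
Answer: 16288/1407 ≈ 11.576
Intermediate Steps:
C(I) = -3/I (C(I) = -3*sqrt(4)/(2*I) = -3*2/(2*I) = -3/I)
1/(83 + 118) + (-3 + 4*(-6))*C(7) = 1/(83 + 118) + (-3 + 4*(-6))*(-3/7) = 1/201 + (-3 - 24)*(-3*1/7) = 1/201 - 27*(-3/7) = 1/201 + 81/7 = 16288/1407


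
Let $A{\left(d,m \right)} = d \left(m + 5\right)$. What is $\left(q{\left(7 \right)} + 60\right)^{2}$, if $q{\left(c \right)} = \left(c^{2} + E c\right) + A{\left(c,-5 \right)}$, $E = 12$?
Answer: $37249$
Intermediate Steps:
$A{\left(d,m \right)} = d \left(5 + m\right)$
$q{\left(c \right)} = c^{2} + 12 c$ ($q{\left(c \right)} = \left(c^{2} + 12 c\right) + c \left(5 - 5\right) = \left(c^{2} + 12 c\right) + c 0 = \left(c^{2} + 12 c\right) + 0 = c^{2} + 12 c$)
$\left(q{\left(7 \right)} + 60\right)^{2} = \left(7 \left(12 + 7\right) + 60\right)^{2} = \left(7 \cdot 19 + 60\right)^{2} = \left(133 + 60\right)^{2} = 193^{2} = 37249$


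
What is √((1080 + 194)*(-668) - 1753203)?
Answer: I*√2604235 ≈ 1613.8*I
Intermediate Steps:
√((1080 + 194)*(-668) - 1753203) = √(1274*(-668) - 1753203) = √(-851032 - 1753203) = √(-2604235) = I*√2604235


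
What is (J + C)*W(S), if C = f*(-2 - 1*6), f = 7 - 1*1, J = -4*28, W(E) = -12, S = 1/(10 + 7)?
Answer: 1920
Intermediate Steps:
S = 1/17 ≈ 0.058824
J = -112
f = 6 (f = 7 - 1 = 6)
C = -48 (C = 6*(-2 - 1*6) = 6*(-2 - 6) = 6*(-8) = -48)
(J + C)*W(S) = (-112 - 48)*(-12) = -160*(-12) = 1920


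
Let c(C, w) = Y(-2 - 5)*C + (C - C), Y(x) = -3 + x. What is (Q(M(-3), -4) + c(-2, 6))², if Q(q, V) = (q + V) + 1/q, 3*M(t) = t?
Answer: 196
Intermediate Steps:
M(t) = t/3
Q(q, V) = V + q + 1/q (Q(q, V) = (V + q) + 1/q = V + q + 1/q)
c(C, w) = -10*C (c(C, w) = (-3 + (-2 - 5))*C + (C - C) = (-3 - 7)*C + 0 = -10*C + 0 = -10*C)
(Q(M(-3), -4) + c(-2, 6))² = ((-4 + (⅓)*(-3) + 1/((⅓)*(-3))) - 10*(-2))² = ((-4 - 1 + 1/(-1)) + 20)² = ((-4 - 1 - 1) + 20)² = (-6 + 20)² = 14² = 196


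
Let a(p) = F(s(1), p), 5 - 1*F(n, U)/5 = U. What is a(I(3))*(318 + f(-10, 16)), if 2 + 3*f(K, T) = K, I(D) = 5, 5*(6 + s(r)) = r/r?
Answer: 0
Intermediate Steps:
s(r) = -29/5 (s(r) = -6 + (r/r)/5 = -6 + (1/5)*1 = -6 + 1/5 = -29/5)
F(n, U) = 25 - 5*U
f(K, T) = -2/3 + K/3
a(p) = 25 - 5*p
a(I(3))*(318 + f(-10, 16)) = (25 - 5*5)*(318 + (-2/3 + (1/3)*(-10))) = (25 - 25)*(318 + (-2/3 - 10/3)) = 0*(318 - 4) = 0*314 = 0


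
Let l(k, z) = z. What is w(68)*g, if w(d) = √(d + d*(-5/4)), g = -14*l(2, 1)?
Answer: -14*I*√17 ≈ -57.724*I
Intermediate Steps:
g = -14 (g = -14*1 = -14)
w(d) = √(-d)/2 (w(d) = √(d + d*(-5*¼)) = √(d + d*(-5/4)) = √(d - 5*d/4) = √(-d/4) = √(-d)/2)
w(68)*g = (√(-1*68)/2)*(-14) = (√(-68)/2)*(-14) = ((2*I*√17)/2)*(-14) = (I*√17)*(-14) = -14*I*√17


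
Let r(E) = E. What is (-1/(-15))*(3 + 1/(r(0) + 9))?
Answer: 28/135 ≈ 0.20741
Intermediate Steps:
(-1/(-15))*(3 + 1/(r(0) + 9)) = (-1/(-15))*(3 + 1/(0 + 9)) = (-1*(-1/15))*(3 + 1/9) = (3 + 1/9)/15 = (1/15)*(28/9) = 28/135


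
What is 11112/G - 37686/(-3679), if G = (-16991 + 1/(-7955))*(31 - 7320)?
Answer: 501740554386486/48980717811389 ≈ 10.244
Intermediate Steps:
G = 26627190982/215 (G = (-16991 - 1/7955)*(-7289) = -135163406/7955*(-7289) = 26627190982/215 ≈ 1.2385e+8)
11112/G - 37686/(-3679) = 11112/(26627190982/215) - 37686/(-3679) = 11112*(215/26627190982) - 37686*(-1/3679) = 1194540/13313595491 + 37686/3679 = 501740554386486/48980717811389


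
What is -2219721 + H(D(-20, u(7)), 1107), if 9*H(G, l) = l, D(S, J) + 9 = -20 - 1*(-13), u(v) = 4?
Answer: -2219598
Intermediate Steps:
D(S, J) = -16 (D(S, J) = -9 + (-20 - 1*(-13)) = -9 + (-20 + 13) = -9 - 7 = -16)
H(G, l) = l/9
-2219721 + H(D(-20, u(7)), 1107) = -2219721 + (1/9)*1107 = -2219721 + 123 = -2219598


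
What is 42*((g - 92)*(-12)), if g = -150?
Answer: 121968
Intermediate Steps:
42*((g - 92)*(-12)) = 42*((-150 - 92)*(-12)) = 42*(-242*(-12)) = 42*2904 = 121968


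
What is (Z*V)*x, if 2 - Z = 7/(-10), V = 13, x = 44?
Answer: 7722/5 ≈ 1544.4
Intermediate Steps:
Z = 27/10 (Z = 2 - 7/(-10) = 2 - 7*(-1)/10 = 2 - 1*(-7/10) = 2 + 7/10 = 27/10 ≈ 2.7000)
(Z*V)*x = ((27/10)*13)*44 = (351/10)*44 = 7722/5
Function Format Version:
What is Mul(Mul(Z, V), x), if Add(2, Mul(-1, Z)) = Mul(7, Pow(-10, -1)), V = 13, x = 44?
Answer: Rational(7722, 5) ≈ 1544.4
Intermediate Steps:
Z = Rational(27, 10) (Z = Add(2, Mul(-1, Mul(7, Pow(-10, -1)))) = Add(2, Mul(-1, Mul(7, Rational(-1, 10)))) = Add(2, Mul(-1, Rational(-7, 10))) = Add(2, Rational(7, 10)) = Rational(27, 10) ≈ 2.7000)
Mul(Mul(Z, V), x) = Mul(Mul(Rational(27, 10), 13), 44) = Mul(Rational(351, 10), 44) = Rational(7722, 5)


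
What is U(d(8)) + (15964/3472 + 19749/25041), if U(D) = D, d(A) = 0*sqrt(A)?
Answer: 39026921/7245196 ≈ 5.3866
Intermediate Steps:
d(A) = 0
U(d(8)) + (15964/3472 + 19749/25041) = 0 + (15964/3472 + 19749/25041) = 0 + (15964*(1/3472) + 19749*(1/25041)) = 0 + (3991/868 + 6583/8347) = 0 + 39026921/7245196 = 39026921/7245196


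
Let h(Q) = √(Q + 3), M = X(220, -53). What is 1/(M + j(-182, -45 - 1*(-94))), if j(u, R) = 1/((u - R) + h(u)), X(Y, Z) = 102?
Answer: 5460849/556983037 + I*√179/556983037 ≈ 0.0098043 + 2.4021e-8*I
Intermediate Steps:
M = 102
h(Q) = √(3 + Q)
j(u, R) = 1/(u + √(3 + u) - R) (j(u, R) = 1/((u - R) + √(3 + u)) = 1/(u + √(3 + u) - R))
1/(M + j(-182, -45 - 1*(-94))) = 1/(102 + 1/(-182 + √(3 - 182) - (-45 - 1*(-94)))) = 1/(102 + 1/(-182 + √(-179) - (-45 + 94))) = 1/(102 + 1/(-182 + I*√179 - 1*49)) = 1/(102 + 1/(-182 + I*√179 - 49)) = 1/(102 + 1/(-231 + I*√179))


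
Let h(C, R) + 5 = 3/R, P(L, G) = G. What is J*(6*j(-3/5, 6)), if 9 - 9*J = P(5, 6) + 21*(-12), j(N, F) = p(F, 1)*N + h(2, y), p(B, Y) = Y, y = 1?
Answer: -442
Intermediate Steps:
h(C, R) = -5 + 3/R
j(N, F) = -2 + N (j(N, F) = 1*N + (-5 + 3/1) = N + (-5 + 3*1) = N + (-5 + 3) = N - 2 = -2 + N)
J = 85/3 (J = 1 - (6 + 21*(-12))/9 = 1 - (6 - 252)/9 = 1 - ⅑*(-246) = 1 + 82/3 = 85/3 ≈ 28.333)
J*(6*j(-3/5, 6)) = 85*(6*(-2 - 3/5))/3 = 85*(6*(-2 - 3*⅕))/3 = 85*(6*(-2 - ⅗))/3 = 85*(6*(-13/5))/3 = (85/3)*(-78/5) = -442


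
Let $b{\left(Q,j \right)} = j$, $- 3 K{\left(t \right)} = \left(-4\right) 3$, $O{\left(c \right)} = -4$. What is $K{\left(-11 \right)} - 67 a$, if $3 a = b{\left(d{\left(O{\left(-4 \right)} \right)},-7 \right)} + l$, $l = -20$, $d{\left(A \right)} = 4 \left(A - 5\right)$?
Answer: $607$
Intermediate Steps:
$K{\left(t \right)} = 4$ ($K{\left(t \right)} = - \frac{\left(-4\right) 3}{3} = \left(- \frac{1}{3}\right) \left(-12\right) = 4$)
$d{\left(A \right)} = -20 + 4 A$ ($d{\left(A \right)} = 4 \left(-5 + A\right) = -20 + 4 A$)
$a = -9$ ($a = \frac{-7 - 20}{3} = \frac{1}{3} \left(-27\right) = -9$)
$K{\left(-11 \right)} - 67 a = 4 - -603 = 4 + 603 = 607$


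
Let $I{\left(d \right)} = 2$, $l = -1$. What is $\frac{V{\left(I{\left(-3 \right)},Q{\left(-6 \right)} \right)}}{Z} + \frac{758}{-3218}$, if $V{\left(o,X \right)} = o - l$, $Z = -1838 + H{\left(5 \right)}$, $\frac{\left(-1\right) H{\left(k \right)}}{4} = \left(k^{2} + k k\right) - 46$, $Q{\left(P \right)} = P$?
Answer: $- \frac{235831}{994362} \approx -0.23717$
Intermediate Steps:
$H{\left(k \right)} = 184 - 8 k^{2}$ ($H{\left(k \right)} = - 4 \left(\left(k^{2} + k k\right) - 46\right) = - 4 \left(\left(k^{2} + k^{2}\right) - 46\right) = - 4 \left(2 k^{2} - 46\right) = - 4 \left(-46 + 2 k^{2}\right) = 184 - 8 k^{2}$)
$Z = -1854$ ($Z = -1838 + \left(184 - 8 \cdot 5^{2}\right) = -1838 + \left(184 - 200\right) = -1838 - 16 = -1854$)
$V{\left(o,X \right)} = 1 + o$ ($V{\left(o,X \right)} = o - -1 = o + 1 = 1 + o$)
$\frac{V{\left(I{\left(-3 \right)},Q{\left(-6 \right)} \right)}}{Z} + \frac{758}{-3218} = \frac{1 + 2}{-1854} + \frac{758}{-3218} = 3 \left(- \frac{1}{1854}\right) + 758 \left(- \frac{1}{3218}\right) = - \frac{1}{618} - \frac{379}{1609} = - \frac{235831}{994362}$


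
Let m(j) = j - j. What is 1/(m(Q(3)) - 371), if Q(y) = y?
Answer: -1/371 ≈ -0.0026954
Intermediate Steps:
m(j) = 0
1/(m(Q(3)) - 371) = 1/(0 - 371) = 1/(-371) = -1/371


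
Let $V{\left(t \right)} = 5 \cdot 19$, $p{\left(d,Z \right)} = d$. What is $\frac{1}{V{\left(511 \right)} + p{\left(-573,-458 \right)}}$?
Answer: $- \frac{1}{478} \approx -0.002092$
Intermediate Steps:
$V{\left(t \right)} = 95$
$\frac{1}{V{\left(511 \right)} + p{\left(-573,-458 \right)}} = \frac{1}{95 - 573} = \frac{1}{-478} = - \frac{1}{478}$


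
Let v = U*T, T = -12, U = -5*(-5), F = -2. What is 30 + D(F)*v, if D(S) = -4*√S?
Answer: 30 + 1200*I*√2 ≈ 30.0 + 1697.1*I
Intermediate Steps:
U = 25
v = -300 (v = 25*(-12) = -300)
30 + D(F)*v = 30 - 4*I*√2*(-300) = 30 + 1200*I*√2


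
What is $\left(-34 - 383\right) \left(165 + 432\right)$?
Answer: $-248949$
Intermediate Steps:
$\left(-34 - 383\right) \left(165 + 432\right) = \left(-417\right) 597 = -248949$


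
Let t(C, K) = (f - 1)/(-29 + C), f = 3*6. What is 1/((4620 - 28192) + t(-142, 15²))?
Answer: -171/4030829 ≈ -4.2423e-5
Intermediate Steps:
f = 18
t(C, K) = 17/(-29 + C) (t(C, K) = (18 - 1)/(-29 + C) = 17/(-29 + C))
1/((4620 - 28192) + t(-142, 15²)) = 1/((4620 - 28192) + 17/(-29 - 142)) = 1/(-23572 + 17/(-171)) = 1/(-23572 + 17*(-1/171)) = 1/(-23572 - 17/171) = 1/(-4030829/171) = -171/4030829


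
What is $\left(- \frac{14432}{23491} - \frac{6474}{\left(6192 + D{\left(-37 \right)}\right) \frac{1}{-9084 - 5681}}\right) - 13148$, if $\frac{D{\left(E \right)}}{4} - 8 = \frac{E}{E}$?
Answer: $\frac{53634023785}{24383658} \approx 2199.6$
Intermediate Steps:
$D{\left(E \right)} = 36$ ($D{\left(E \right)} = 32 + 4 \frac{E}{E} = 32 + 4 \cdot 1 = 32 + 4 = 36$)
$\left(- \frac{14432}{23491} - \frac{6474}{\left(6192 + D{\left(-37 \right)}\right) \frac{1}{-9084 - 5681}}\right) - 13148 = \left(- \frac{14432}{23491} - \frac{6474}{\left(6192 + 36\right) \frac{1}{-9084 - 5681}}\right) - 13148 = \left(\left(-14432\right) \frac{1}{23491} - \frac{6474}{6228 \frac{1}{-14765}}\right) - 13148 = \left(- \frac{14432}{23491} - \frac{6474}{6228 \left(- \frac{1}{14765}\right)}\right) - 13148 = \left(- \frac{14432}{23491} - \frac{6474}{- \frac{6228}{14765}}\right) - 13148 = \left(- \frac{14432}{23491} - - \frac{15931435}{1038}\right) - 13148 = \left(- \frac{14432}{23491} + \frac{15931435}{1038}\right) - 13148 = \frac{374230359169}{24383658} - 13148 = \frac{53634023785}{24383658}$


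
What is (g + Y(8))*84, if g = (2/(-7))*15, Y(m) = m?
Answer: 312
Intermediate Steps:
g = -30/7 (g = (2*(-⅐))*15 = -2/7*15 = -30/7 ≈ -4.2857)
(g + Y(8))*84 = (-30/7 + 8)*84 = (26/7)*84 = 312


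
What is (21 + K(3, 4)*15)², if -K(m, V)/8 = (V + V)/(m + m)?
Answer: 19321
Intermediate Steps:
K(m, V) = -8*V/m (K(m, V) = -8*(V + V)/(m + m) = -8*2*V/(2*m) = -8*2*V*1/(2*m) = -8*V/m)
(21 + K(3, 4)*15)² = (21 - 8*4/3*15)² = (21 - 8*4*⅓*15)² = (21 - 32/3*15)² = (21 - 160)² = (-139)² = 19321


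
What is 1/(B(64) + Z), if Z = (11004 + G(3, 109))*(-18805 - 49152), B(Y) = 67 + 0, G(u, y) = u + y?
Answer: -1/755409945 ≈ -1.3238e-9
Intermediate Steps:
B(Y) = 67
Z = -755410012 (Z = (11004 + (3 + 109))*(-18805 - 49152) = (11004 + 112)*(-67957) = 11116*(-67957) = -755410012)
1/(B(64) + Z) = 1/(67 - 755410012) = 1/(-755409945) = -1/755409945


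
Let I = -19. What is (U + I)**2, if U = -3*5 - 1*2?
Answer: 1296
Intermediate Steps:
U = -17 (U = -15 - 2 = -17)
(U + I)**2 = (-17 - 19)**2 = (-36)**2 = 1296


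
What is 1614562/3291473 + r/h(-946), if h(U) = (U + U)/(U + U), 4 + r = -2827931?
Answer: -9308070083693/3291473 ≈ -2.8279e+6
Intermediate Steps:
r = -2827935 (r = -4 - 2827931 = -2827935)
h(U) = 1 (h(U) = (2*U)/((2*U)) = (1/(2*U))*(2*U) = 1)
1614562/3291473 + r/h(-946) = 1614562/3291473 - 2827935/1 = 1614562*(1/3291473) - 2827935*1 = 1614562/3291473 - 2827935 = -9308070083693/3291473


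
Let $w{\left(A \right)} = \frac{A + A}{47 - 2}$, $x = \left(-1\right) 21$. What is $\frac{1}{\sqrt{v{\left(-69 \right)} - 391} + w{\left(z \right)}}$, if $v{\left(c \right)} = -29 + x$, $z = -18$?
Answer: $- \frac{20}{11041} - \frac{525 i}{11041} \approx -0.0018114 - 0.04755 i$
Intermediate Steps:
$x = -21$
$w{\left(A \right)} = \frac{2 A}{45}$
$v{\left(c \right)} = -50$ ($v{\left(c \right)} = -29 - 21 = -50$)
$\frac{1}{\sqrt{v{\left(-69 \right)} - 391} + w{\left(z \right)}} = \frac{1}{\sqrt{-50 - 391} + \frac{2}{45} \left(-18\right)} = \frac{1}{\sqrt{-441} - \frac{4}{5}} = \frac{1}{21 i - \frac{4}{5}} = \frac{1}{- \frac{4}{5} + 21 i} = \frac{25 \left(- \frac{4}{5} - 21 i\right)}{11041}$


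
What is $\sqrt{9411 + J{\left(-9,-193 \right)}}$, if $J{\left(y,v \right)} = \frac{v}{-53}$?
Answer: $\frac{4 \sqrt{1652858}}{53} \approx 97.029$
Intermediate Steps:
$J{\left(y,v \right)} = - \frac{v}{53}$ ($J{\left(y,v \right)} = v \left(- \frac{1}{53}\right) = - \frac{v}{53}$)
$\sqrt{9411 + J{\left(-9,-193 \right)}} = \sqrt{9411 - - \frac{193}{53}} = \sqrt{9411 + \frac{193}{53}} = \sqrt{\frac{498976}{53}} = \frac{4 \sqrt{1652858}}{53}$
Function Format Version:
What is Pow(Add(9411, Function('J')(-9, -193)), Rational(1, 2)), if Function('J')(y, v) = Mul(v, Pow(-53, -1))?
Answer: Mul(Rational(4, 53), Pow(1652858, Rational(1, 2))) ≈ 97.029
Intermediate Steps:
Function('J')(y, v) = Mul(Rational(-1, 53), v) (Function('J')(y, v) = Mul(v, Rational(-1, 53)) = Mul(Rational(-1, 53), v))
Pow(Add(9411, Function('J')(-9, -193)), Rational(1, 2)) = Pow(Add(9411, Mul(Rational(-1, 53), -193)), Rational(1, 2)) = Pow(Add(9411, Rational(193, 53)), Rational(1, 2)) = Pow(Rational(498976, 53), Rational(1, 2)) = Mul(Rational(4, 53), Pow(1652858, Rational(1, 2)))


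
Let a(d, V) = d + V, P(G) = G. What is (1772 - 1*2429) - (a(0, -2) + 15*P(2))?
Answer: -685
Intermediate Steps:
a(d, V) = V + d
(1772 - 1*2429) - (a(0, -2) + 15*P(2)) = (1772 - 1*2429) - ((-2 + 0) + 15*2) = (1772 - 2429) - (-2 + 30) = -657 - 1*28 = -657 - 28 = -685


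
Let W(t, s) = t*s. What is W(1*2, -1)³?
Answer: -8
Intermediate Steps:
W(t, s) = s*t
W(1*2, -1)³ = (-2)³ = -8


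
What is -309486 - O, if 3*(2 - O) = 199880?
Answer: -728584/3 ≈ -2.4286e+5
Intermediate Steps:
O = -199874/3 (O = 2 - ⅓*199880 = 2 - 199880/3 = -199874/3 ≈ -66625.)
-309486 - O = -309486 - 1*(-199874/3) = -309486 + 199874/3 = -728584/3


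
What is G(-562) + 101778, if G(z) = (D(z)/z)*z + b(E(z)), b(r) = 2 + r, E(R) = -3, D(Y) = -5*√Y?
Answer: 101777 - 5*I*√562 ≈ 1.0178e+5 - 118.53*I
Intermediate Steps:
G(z) = -1 - 5*√z (G(z) = ((-5*√z)/z)*z + (2 - 3) = (-5/√z)*z - 1 = -5*√z - 1 = -1 - 5*√z)
G(-562) + 101778 = (-1 - 5*I*√562) + 101778 = 101777 - 5*I*√562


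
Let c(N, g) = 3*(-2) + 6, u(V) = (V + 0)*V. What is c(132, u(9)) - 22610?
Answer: -22610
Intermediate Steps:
u(V) = V² (u(V) = V*V = V²)
c(N, g) = 0 (c(N, g) = -6 + 6 = 0)
c(132, u(9)) - 22610 = 0 - 22610 = -22610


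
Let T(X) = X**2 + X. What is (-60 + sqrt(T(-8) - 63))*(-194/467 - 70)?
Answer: 1973040/467 - 32884*I*sqrt(7)/467 ≈ 4224.9 - 186.3*I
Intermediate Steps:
T(X) = X + X**2
(-60 + sqrt(T(-8) - 63))*(-194/467 - 70) = (-60 + sqrt(-8*(1 - 8) - 63))*(-194/467 - 70) = (-60 + sqrt(-8*(-7) - 63))*(-194*1/467 - 70) = (-60 + sqrt(56 - 63))*(-194/467 - 70) = (-60 + sqrt(-7))*(-32884/467) = (-60 + I*sqrt(7))*(-32884/467) = 1973040/467 - 32884*I*sqrt(7)/467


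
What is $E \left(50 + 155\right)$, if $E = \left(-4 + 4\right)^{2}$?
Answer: $0$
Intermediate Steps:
$E = 0$ ($E = 0^{2} = 0$)
$E \left(50 + 155\right) = 0 \left(50 + 155\right) = 0 \cdot 205 = 0$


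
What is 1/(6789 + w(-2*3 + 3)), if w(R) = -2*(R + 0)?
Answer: 1/6795 ≈ 0.00014717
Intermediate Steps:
w(R) = -2*R
1/(6789 + w(-2*3 + 3)) = 1/(6789 - 2*(-2*3 + 3)) = 1/(6789 - 2*(-6 + 3)) = 1/(6789 - 2*(-3)) = 1/(6789 + 6) = 1/6795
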